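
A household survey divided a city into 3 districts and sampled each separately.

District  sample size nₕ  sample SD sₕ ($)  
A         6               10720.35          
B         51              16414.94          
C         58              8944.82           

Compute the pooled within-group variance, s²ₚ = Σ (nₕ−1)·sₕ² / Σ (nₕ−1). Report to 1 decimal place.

A: (6−1)·10720.35² = 5·114925904.1225 = 574629520.6125
B: (51−1)·16414.94² = 50·269450255.2036 = 13472512760.18
C: (58−1)·8944.82² = 57·80009804.8324 = 4560558875.4468
Numerator = 18607701156.2393; denominator = Σ(nₕ−1) = 112.
s²ₚ = 18607701156.2393/112 = 166140188.895... → 166140188.9.

166140188.9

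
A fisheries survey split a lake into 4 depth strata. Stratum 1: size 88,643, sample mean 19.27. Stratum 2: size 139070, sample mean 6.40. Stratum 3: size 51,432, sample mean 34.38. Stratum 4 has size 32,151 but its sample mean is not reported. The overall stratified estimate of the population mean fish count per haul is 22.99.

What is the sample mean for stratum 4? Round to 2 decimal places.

86.79

Σ Nₕx̄ₕ = N·μ, so 32151·x̄_4 = 311296·22.99 − (88643·19.27 + 139070·6.40 + 51432·34.38).
= 7156695.04 − 4366430.77 = 2790264.27.
x̄_4 = 2790264.27 / 32151 = 86.7862... → 86.79.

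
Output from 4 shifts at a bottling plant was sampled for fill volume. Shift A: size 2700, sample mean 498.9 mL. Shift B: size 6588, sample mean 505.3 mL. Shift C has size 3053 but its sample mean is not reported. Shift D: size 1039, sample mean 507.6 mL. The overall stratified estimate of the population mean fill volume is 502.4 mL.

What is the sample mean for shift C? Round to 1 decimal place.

497.5

Σ Nₕx̄ₕ = N·μ, so 3053·x̄_C = 13380·502.4 − (2700·498.9 + 6588·505.3 + 1039·507.6).
= 6722112 − 5203342.8 = 1518769.2.
x̄_C = 1518769.2 / 3053 = 497.468... → 497.5.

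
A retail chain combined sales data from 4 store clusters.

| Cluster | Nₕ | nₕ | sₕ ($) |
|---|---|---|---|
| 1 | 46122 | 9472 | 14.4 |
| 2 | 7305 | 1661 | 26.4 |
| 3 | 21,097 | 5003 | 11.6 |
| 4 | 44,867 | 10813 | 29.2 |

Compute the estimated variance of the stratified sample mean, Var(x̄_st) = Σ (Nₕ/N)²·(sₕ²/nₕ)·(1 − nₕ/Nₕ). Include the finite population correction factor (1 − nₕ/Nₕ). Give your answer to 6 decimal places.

N = 119391. Term for each stratum: Wₕ²sₕ²/nₕ·(1−nₕ/Nₕ).
Var(x̄_st) = 0.002596105 + 0.001213675 + 0.000640659 + 0.008452233 = 0.012902672 → 0.012903.

0.012903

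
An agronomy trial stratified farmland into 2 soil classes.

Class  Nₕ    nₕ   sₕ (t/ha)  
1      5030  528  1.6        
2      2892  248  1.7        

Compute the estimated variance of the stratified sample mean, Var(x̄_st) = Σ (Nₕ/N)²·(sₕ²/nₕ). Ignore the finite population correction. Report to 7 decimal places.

0.0035077

N = 7922. Term for each stratum: Wₕ²sₕ²/nₕ.
Var(x̄_st) = 0.0019546650 + 0.0015530057 = 0.0035076707 → 0.0035077.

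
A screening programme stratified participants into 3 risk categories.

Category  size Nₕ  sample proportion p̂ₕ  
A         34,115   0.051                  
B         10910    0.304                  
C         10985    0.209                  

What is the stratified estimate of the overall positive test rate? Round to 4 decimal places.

0.1313

Wₕ = Nₕ/N with N = 56010: 0.6091, 0.1948, 0.1961.
p̂_st = 0.6091·0.051 + 0.1948·0.304 + 0.1961·0.209 ≈ 0.131269... → 0.1313.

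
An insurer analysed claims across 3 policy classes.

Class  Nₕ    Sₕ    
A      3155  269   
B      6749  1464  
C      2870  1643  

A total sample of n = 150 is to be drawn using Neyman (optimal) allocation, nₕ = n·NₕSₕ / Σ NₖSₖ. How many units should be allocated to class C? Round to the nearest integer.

A: NₕSₕ = 3155·269 = 848695
B: NₕSₕ = 6749·1464 = 9880536
C: NₕSₕ = 2870·1643 = 4715410
Σ NₕSₕ = 15444641.
n_C = 150·4715410/15444641 = 45.797... → 46.

46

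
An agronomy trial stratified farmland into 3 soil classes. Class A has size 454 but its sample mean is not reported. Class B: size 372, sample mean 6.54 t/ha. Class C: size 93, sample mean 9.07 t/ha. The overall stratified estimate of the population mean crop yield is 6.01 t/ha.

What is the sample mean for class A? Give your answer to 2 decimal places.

4.95

N = 454 + 372 + 93 = 919.
Overall total = μ·N = 6.01·919 = 5523.19.
Subtract the known strata: 372·6.54 + 93·9.07 = 3276.39.
Remaining total for class A: 5523.19 − 3276.39 = 2246.8.
Divide by its size: 2246.8 / 454 = 4.9489... → 4.95.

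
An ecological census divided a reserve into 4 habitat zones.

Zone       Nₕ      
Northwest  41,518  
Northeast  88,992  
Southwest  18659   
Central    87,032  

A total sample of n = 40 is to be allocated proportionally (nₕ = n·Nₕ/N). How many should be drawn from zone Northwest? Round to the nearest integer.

Share of zone Northwest = 41518/236201 = 0.17577.
Allocate 40 × 0.17577 = 7.031... → 7.

7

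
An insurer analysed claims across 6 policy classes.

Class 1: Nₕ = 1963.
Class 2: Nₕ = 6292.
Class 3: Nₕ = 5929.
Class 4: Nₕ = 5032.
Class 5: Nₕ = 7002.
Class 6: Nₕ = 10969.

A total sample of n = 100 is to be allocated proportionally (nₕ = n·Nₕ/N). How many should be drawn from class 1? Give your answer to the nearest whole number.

Share of class 1 = 1963/37187 = 0.05279.
Allocate 100 × 0.05279 = 5.279... → 5.

5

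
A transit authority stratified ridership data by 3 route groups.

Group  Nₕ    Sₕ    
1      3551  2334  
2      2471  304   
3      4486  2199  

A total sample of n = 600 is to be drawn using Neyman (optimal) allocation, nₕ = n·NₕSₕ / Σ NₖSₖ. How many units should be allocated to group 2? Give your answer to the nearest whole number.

24

1: NₕSₕ = 3551·2334 = 8288034
2: NₕSₕ = 2471·304 = 751184
3: NₕSₕ = 4486·2199 = 9864714
Σ NₕSₕ = 18903932.
n_2 = 600·751184/18903932 = 23.842... → 24.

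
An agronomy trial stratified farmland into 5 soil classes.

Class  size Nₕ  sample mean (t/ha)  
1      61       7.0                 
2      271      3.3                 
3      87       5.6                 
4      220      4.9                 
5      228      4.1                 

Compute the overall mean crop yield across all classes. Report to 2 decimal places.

4.41

N = 61 + 271 + 87 + 220 + 228 = 867.
The stratified mean weights each stratum mean by its population share Nₕ/N.
Σ Nₕx̄ₕ = 61·7.0 + 271·3.3 + 87·5.6 + 220·4.9 + 228·4.1 = 427 + 894.3 + 487.2 + 1078 + 934.8 = 3821.3.
Divide by N: 3821.3 / 867 = 4.4075... → 4.41.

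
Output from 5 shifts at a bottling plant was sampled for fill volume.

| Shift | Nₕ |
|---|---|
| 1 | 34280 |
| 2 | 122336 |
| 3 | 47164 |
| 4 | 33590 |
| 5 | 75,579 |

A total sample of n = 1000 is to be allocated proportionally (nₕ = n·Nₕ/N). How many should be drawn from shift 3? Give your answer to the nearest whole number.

N = 34280 + 122336 + 47164 + 33590 + 75579 = 312949.
n_3 = 1000·47164/312949 = 150.708... → 151.

151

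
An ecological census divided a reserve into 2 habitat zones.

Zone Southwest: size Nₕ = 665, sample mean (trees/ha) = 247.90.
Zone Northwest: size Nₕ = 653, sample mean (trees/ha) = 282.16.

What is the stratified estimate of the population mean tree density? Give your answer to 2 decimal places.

N = 1318; weights Wₕ = Nₕ/N = (0.5046, 0.4954).
x̄_st = Σ Wₕ·x̄ₕ = 0.5046·247.90 + 0.4954·282.16 ≈ 264.8740...
→ 264.87.

264.87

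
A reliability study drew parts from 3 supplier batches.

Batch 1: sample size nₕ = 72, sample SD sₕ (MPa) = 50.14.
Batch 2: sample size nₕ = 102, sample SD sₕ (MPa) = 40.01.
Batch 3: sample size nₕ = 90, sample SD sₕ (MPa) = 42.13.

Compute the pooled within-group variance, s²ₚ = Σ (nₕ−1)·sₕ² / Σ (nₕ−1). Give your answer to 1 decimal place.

1: (72−1)·50.14² = 71·2514.0196 = 178495.3916
2: (102−1)·40.01² = 101·1600.8001 = 161680.8101
3: (90−1)·42.13² = 89·1774.9369 = 157969.3841
Numerator = 498145.5858; denominator = Σ(nₕ−1) = 261.
s²ₚ = 498145.5858/261 = 1908.604... → 1908.6.

1908.6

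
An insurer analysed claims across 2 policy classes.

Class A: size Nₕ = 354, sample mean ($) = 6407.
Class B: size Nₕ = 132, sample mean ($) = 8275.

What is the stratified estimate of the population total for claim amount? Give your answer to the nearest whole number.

3360378

A: 354·6407 = 2268078
B: 132·8275 = 1092300
τ̂ = Σ Nₕx̄ₕ = 3360378.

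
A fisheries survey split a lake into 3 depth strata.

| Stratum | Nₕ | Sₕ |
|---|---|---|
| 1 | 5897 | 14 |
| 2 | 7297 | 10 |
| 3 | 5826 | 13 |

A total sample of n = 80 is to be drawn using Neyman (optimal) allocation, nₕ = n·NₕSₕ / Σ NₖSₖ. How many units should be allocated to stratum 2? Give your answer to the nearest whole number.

1: NₕSₕ = 5897·14 = 82558
2: NₕSₕ = 7297·10 = 72970
3: NₕSₕ = 5826·13 = 75738
Σ NₕSₕ = 231266.
n_2 = 80·72970/231266 = 25.242... → 25.

25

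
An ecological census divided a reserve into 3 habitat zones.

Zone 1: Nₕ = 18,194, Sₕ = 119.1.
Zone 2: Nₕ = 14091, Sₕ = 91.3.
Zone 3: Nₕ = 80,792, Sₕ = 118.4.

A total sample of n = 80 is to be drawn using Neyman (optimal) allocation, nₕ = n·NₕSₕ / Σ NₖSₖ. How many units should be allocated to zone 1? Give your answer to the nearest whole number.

1: NₕSₕ = 18194·119.1 = 2166905.4
2: NₕSₕ = 14091·91.3 = 1286508.3
3: NₕSₕ = 80792·118.4 = 9565772.8
Σ NₕSₕ = 13019186.5.
n_1 = 80·2166905.4/13019186.5 = 13.315... → 13.

13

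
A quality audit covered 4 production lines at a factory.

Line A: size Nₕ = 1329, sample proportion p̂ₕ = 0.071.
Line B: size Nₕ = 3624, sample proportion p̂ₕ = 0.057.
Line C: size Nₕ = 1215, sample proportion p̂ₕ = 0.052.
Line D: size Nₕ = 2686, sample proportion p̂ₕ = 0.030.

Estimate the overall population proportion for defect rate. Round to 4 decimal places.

N = 1329 + 3624 + 1215 + 2686 = 8854.
Overall proportion = Σ (Nₕ/N)·p̂ₕ.
Σ Nₕp̂ₕ = 94.359 + 206.568 + 63.18 + 80.58 = 444.687.
444.687 / 8854 = 0.050224... → 0.0502.

0.0502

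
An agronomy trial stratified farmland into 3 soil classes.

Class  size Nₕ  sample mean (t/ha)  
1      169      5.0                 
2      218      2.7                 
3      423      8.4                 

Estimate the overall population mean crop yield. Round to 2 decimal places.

6.16

x̄_st = (Σ Nₕx̄ₕ) / (Σ Nₕ) = (169·5.0 + 218·2.7 + 423·8.4) / 810
= 4986.8 / 810 = 6.1565... → 6.16.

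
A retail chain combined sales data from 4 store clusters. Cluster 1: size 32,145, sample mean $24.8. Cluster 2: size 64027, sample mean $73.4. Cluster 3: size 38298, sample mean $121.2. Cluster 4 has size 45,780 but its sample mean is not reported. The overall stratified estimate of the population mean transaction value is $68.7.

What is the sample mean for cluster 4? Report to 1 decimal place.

N = 32145 + 64027 + 38298 + 45780 = 180250.
Overall total = μ·N = 68.7·180250 = 12383175.
Subtract the known strata: 32145·24.8 + 64027·73.4 + 38298·121.2 = 10138495.4.
Remaining total for cluster 4: 12383175 − 10138495.4 = 2244679.6.
Divide by its size: 2244679.6 / 45780 = 49.032... → 49.0.

49.0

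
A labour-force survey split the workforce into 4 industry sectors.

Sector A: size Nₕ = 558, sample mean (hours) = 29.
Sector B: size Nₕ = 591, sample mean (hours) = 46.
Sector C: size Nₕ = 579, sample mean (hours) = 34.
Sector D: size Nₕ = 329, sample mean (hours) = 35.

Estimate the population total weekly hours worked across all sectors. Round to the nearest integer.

A: 558·29 = 16182
B: 591·46 = 27186
C: 579·34 = 19686
D: 329·35 = 11515
τ̂ = Σ Nₕx̄ₕ = 74569.

74569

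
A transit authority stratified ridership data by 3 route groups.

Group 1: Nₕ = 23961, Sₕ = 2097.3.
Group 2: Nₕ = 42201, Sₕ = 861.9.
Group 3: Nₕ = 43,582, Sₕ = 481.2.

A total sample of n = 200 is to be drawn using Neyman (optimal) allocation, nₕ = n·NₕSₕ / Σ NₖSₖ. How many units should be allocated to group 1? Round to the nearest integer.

93

1: NₕSₕ = 23961·2097.3 = 50253405.3
2: NₕSₕ = 42201·861.9 = 36373041.9
3: NₕSₕ = 43582·481.2 = 20971658.4
Σ NₕSₕ = 107598105.6.
n_1 = 200·50253405.3/107598105.6 = 93.409... → 93.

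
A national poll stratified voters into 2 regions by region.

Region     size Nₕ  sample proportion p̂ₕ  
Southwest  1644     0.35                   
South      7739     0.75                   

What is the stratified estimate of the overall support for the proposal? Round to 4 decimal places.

N = 1644 + 7739 = 9383.
Overall proportion = Σ (Nₕ/N)·p̂ₕ.
Σ Nₕp̂ₕ = 575.4 + 5804.25 = 6379.65.
6379.65 / 9383 = 0.679916... → 0.6799.

0.6799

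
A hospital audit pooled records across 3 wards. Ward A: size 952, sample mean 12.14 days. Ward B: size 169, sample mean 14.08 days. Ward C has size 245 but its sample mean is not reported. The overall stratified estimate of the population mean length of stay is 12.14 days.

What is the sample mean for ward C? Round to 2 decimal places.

10.80

Σ Nₕx̄ₕ = N·μ, so 245·x̄_C = 1366·12.14 − (952·12.14 + 169·14.08).
= 16583.24 − 13936.8 = 2646.44.
x̄_C = 2646.44 / 245 = 10.8018... → 10.80.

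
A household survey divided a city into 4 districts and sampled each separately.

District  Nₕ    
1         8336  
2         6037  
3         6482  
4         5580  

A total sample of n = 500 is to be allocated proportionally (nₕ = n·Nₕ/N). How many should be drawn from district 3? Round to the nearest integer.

N = 8336 + 6037 + 6482 + 5580 = 26435.
n_3 = 500·6482/26435 = 122.603... → 123.

123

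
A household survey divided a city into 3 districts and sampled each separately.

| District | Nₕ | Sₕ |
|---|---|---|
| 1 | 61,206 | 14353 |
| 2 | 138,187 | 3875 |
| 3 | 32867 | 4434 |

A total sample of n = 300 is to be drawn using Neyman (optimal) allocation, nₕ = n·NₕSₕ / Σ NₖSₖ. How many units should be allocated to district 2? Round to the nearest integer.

103

1: NₕSₕ = 61206·14353 = 878489718
2: NₕSₕ = 138187·3875 = 535474625
3: NₕSₕ = 32867·4434 = 145732278
Σ NₕSₕ = 1559696621.
n_2 = 300·535474625/1559696621 = 102.996... → 103.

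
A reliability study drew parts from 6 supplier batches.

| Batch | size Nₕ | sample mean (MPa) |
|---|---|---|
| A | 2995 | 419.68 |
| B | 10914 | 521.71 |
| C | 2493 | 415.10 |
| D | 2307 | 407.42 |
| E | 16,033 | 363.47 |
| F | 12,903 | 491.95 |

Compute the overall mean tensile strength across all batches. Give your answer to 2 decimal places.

x̄_st = (Σ Nₕx̄ₕ) / (Σ Nₕ) = (2995·419.68 + 10914·521.71 + 2493·415.10 + 2307·407.42 + 16033·363.47 + 12903·491.95) / 47645
= 21100792.14 / 47645 = 442.8753... → 442.88.

442.88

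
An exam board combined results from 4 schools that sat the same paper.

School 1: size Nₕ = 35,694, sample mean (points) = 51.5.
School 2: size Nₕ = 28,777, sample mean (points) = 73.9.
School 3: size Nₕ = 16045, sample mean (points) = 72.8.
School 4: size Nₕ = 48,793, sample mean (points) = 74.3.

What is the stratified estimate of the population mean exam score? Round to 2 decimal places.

x̄_st = (Σ Nₕx̄ₕ) / (Σ Nₕ) = (35694·51.5 + 28777·73.9 + 16045·72.8 + 48793·74.3) / 129309
= 8758257.2 / 129309 = 67.7312... → 67.73.

67.73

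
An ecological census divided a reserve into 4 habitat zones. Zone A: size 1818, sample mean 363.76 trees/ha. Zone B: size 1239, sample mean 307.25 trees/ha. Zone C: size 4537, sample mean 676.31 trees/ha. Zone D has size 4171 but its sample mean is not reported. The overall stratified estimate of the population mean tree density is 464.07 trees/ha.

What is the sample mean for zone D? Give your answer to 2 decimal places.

323.51

N = 1818 + 1239 + 4537 + 4171 = 11765.
Overall total = μ·N = 464.07·11765 = 5459783.55.
Subtract the known strata: 1818·363.76 + 1239·307.25 + 4537·676.31 = 4110416.9.
Remaining total for zone D: 5459783.55 − 4110416.9 = 1349366.65.
Divide by its size: 1349366.65 / 4171 = 323.5115... → 323.51.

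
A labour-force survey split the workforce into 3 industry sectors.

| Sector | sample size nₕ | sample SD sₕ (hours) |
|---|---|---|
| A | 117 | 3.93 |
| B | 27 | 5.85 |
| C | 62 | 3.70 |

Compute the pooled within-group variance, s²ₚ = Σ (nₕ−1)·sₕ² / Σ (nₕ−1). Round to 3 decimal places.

17.323

Degrees of freedom: 116 + 26 + 61 = 203.
Σ(nₕ−1)sₕ² = 116·15.4449 + 26·34.2225 + 61·13.69 = 3516.4834.
s²ₚ = 3516.4834 / 203 = 17.32258... → 17.323.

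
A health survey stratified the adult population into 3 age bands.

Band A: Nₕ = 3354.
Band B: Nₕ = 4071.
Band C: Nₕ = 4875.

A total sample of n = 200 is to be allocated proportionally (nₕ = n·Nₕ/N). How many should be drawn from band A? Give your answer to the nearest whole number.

N = 3354 + 4071 + 4875 = 12300.
n_A = 200·3354/12300 = 54.537... → 55.

55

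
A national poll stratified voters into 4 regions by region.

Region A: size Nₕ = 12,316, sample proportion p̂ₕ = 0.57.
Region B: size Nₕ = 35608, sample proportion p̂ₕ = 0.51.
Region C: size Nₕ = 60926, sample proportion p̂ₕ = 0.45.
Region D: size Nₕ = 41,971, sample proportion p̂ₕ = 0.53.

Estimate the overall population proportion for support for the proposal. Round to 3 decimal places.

N = 12316 + 35608 + 60926 + 41971 = 150821.
Overall proportion = Σ (Nₕ/N)·p̂ₕ.
Σ Nₕp̂ₕ = 7020.12 + 18160.08 + 27416.7 + 22244.63 = 74841.53.
74841.53 / 150821 = 0.49623... → 0.496.

0.496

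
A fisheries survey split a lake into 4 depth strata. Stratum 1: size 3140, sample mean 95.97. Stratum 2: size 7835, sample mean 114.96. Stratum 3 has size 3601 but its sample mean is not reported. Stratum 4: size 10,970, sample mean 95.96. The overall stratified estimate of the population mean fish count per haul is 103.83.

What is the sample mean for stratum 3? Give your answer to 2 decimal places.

N = 3140 + 7835 + 3601 + 10970 = 25546.
Overall total = μ·N = 103.83·25546 = 2652441.18.
Subtract the known strata: 3140·95.97 + 7835·114.96 + 10970·95.96 = 2254738.6.
Remaining total for stratum 3: 2652441.18 − 2254738.6 = 397702.58.
Divide by its size: 397702.58 / 3601 = 110.4423... → 110.44.

110.44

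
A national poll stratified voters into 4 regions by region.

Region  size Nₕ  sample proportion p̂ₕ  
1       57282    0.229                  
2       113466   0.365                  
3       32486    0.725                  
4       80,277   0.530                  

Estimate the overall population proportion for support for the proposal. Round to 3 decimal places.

0.425

Wₕ = Nₕ/N with N = 283511: 0.2020, 0.4002, 0.1146, 0.2832.
p̂_st = 0.2020·0.229 + 0.4002·0.365 + 0.1146·0.725 + 0.2832·0.530 ≈ 0.42549... → 0.425.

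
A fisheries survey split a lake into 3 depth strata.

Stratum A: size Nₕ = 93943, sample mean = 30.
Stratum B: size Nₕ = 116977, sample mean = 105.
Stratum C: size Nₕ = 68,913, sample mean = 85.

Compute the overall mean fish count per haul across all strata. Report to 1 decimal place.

74.9

x̄_st = (Σ Nₕx̄ₕ) / (Σ Nₕ) = (93943·30 + 116977·105 + 68913·85) / 279833
= 20958480 / 279833 = 74.896... → 74.9.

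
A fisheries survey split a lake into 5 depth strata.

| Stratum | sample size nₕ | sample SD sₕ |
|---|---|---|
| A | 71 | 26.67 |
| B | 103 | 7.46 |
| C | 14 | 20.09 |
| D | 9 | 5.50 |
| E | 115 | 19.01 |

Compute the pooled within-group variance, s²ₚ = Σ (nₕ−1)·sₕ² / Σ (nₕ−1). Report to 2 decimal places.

332.75

Degrees of freedom: 70 + 102 + 13 + 8 + 114 = 307.
Σ(nₕ−1)sₕ² = 70·711.2889 + 102·55.6516 + 13·403.6081 + 8·30.25 + 114·361.3801 = 102152.9229.
s²ₚ = 102152.9229 / 307 = 332.7457... → 332.75.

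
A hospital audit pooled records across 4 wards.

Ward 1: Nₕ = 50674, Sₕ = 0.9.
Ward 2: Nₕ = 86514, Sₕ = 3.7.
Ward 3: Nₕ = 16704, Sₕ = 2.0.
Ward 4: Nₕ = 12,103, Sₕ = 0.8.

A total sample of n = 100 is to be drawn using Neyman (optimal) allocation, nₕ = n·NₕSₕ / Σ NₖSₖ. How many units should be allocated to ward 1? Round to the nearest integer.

11

Σ NₕSₕ = 50674·0.9 + 86514·3.7 + 16704·2.0 + 12103·0.8 = 408798.8.
Share for 1: 45606.6/408798.8 = 0.11156.
n_1 = 100 × 0.11156 = 11.156... → 11.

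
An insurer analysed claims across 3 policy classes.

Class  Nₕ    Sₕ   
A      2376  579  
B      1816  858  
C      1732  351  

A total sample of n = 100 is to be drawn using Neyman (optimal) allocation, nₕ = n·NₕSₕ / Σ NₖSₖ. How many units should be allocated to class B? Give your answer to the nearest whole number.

A: NₕSₕ = 2376·579 = 1375704
B: NₕSₕ = 1816·858 = 1558128
C: NₕSₕ = 1732·351 = 607932
Σ NₕSₕ = 3541764.
n_B = 100·1558128/3541764 = 43.993... → 44.

44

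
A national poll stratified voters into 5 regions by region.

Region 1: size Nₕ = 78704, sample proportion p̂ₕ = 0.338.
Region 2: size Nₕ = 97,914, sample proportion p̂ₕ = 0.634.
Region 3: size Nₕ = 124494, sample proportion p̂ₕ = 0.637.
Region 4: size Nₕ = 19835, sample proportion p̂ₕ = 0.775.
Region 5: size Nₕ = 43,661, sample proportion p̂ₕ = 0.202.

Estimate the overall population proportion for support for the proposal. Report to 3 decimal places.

0.527

N = 78704 + 97914 + 124494 + 19835 + 43661 = 364608.
Overall proportion = Σ (Nₕ/N)·p̂ₕ.
Σ Nₕp̂ₕ = 26601.952 + 62077.476 + 79302.678 + 15372.125 + 8819.522 = 192173.753.
192173.753 / 364608 = 0.52707... → 0.527.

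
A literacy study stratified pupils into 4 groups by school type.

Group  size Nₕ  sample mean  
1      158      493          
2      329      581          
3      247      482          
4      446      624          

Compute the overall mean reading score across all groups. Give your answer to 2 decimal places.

564.75

N = 1180; weights Wₕ = Nₕ/N = (0.1339, 0.2788, 0.2093, 0.3780).
x̄_st = Σ Wₕ·x̄ₕ = 0.1339·493 + 0.2788·581 + 0.2093·482 + 0.3780·624 ≈ 564.7466...
→ 564.75.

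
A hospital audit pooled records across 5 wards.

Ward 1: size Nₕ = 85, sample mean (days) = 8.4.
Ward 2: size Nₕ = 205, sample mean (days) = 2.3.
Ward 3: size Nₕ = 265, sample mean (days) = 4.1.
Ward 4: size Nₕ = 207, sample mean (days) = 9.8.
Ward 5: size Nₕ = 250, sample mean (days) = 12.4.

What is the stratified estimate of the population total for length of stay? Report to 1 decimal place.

Population total = Σ Nₕ·x̄ₕ (each stratum's size times its mean).
85·8.4 + 205·2.3 + 265·4.1 + 207·9.8 + 250·12.4 = 714 + 471.5 + 1086.5 + 2028.6 + 3100 = 7400.6.

7400.6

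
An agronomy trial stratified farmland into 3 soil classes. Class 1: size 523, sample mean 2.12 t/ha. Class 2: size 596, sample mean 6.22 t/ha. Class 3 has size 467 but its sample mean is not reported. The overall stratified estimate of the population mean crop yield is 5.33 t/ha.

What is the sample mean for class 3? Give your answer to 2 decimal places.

Σ Nₕx̄ₕ = N·μ, so 467·x̄_3 = 1586·5.33 − (523·2.12 + 596·6.22).
= 8453.38 − 4815.88 = 3637.5.
x̄_3 = 3637.5 / 467 = 7.7891... → 7.79.

7.79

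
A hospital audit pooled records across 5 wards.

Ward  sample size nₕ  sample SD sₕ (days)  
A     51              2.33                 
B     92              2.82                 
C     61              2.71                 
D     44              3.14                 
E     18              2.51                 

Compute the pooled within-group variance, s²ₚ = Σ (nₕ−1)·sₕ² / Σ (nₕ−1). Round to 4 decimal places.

A: (51−1)·2.33² = 50·5.4289 = 271.445
B: (92−1)·2.82² = 91·7.9524 = 723.6684
C: (61−1)·2.71² = 60·7.3441 = 440.646
D: (44−1)·3.14² = 43·9.8596 = 423.9628
E: (18−1)·2.51² = 17·6.3001 = 107.1017
Numerator = 1966.8239; denominator = Σ(nₕ−1) = 261.
s²ₚ = 1966.8239/261 = 7.535724... → 7.5357.

7.5357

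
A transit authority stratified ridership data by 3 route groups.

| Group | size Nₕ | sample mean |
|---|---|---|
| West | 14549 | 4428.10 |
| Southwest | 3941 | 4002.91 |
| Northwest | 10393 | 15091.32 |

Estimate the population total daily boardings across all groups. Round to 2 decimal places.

237043983.97

Population total = Σ Nₕ·x̄ₕ (each stratum's size times its mean).
14549·4428.10 + 3941·4002.91 + 10393·15091.32 = 64424426.9 + 15775468.31 + 156844088.76 = 237043983.97.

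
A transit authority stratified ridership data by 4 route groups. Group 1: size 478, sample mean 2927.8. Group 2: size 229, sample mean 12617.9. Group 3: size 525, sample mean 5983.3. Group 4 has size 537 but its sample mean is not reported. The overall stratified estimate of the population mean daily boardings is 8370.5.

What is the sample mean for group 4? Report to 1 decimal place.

13737.8

Σ Nₕx̄ₕ = N·μ, so 537·x̄_4 = 1769·8370.5 − (478·2927.8 + 229·12617.9 + 525·5983.3).
= 14807414.5 − 7430220 = 7377194.5.
x̄_4 = 7377194.5 / 537 = 13737.792... → 13737.8.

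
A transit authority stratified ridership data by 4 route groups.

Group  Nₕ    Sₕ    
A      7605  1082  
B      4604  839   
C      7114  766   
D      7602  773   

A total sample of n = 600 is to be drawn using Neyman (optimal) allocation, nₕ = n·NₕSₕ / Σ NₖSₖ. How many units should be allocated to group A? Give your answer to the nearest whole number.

Σ NₕSₕ = 7605·1082 + 4604·839 + 7114·766 + 7602·773 = 23417036.
Share for A: 8228610/23417036 = 0.35139.
n_A = 600 × 0.35139 = 210.837... → 211.

211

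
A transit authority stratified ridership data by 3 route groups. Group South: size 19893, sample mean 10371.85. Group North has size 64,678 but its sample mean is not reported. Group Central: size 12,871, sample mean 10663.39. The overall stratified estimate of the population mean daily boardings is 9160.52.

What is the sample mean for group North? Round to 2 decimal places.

8488.88

N = 19893 + 64678 + 12871 = 97442.
Overall total = μ·N = 9160.52·97442 = 892619389.84.
Subtract the known strata: 19893·10371.85 + 12871·10663.39 = 343575704.74.
Remaining total for group North: 892619389.84 − 343575704.74 = 549043685.1.
Divide by its size: 549043685.1 / 64678 = 8488.8785... → 8488.88.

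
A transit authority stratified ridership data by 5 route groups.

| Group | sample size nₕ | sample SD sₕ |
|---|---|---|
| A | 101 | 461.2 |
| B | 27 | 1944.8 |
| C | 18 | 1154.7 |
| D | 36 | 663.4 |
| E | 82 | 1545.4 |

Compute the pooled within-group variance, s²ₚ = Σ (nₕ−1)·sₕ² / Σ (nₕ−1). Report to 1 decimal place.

A: (101−1)·461.2² = 100·212705.44 = 21270544
B: (27−1)·1944.8² = 26·3782247.04 = 98338423.04
C: (18−1)·1154.7² = 17·1333332.09 = 22666645.53
D: (36−1)·663.4² = 35·440099.56 = 15403484.6
E: (82−1)·1545.4² = 81·2388261.16 = 193449153.96
Numerator = 351128251.13; denominator = Σ(nₕ−1) = 259.
s²ₚ = 351128251.13/259 = 1355707.533... → 1355707.5.

1355707.5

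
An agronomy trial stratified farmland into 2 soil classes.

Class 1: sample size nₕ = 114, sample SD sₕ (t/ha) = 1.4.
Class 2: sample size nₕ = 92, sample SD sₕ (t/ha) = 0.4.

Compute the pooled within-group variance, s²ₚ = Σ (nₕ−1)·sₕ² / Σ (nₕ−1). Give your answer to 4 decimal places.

1.1571

1: (114−1)·1.4² = 113·1.96 = 221.48
2: (92−1)·0.4² = 91·0.16 = 14.56
Numerator = 236.04; denominator = Σ(nₕ−1) = 204.
s²ₚ = 236.04/204 = 1.157059... → 1.1571.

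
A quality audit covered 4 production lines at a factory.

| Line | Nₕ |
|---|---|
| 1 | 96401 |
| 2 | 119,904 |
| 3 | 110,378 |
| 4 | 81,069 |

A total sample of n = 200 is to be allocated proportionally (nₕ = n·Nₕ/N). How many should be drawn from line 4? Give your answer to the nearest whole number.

N = 96401 + 119904 + 110378 + 81069 = 407752.
n_4 = 200·81069/407752 = 39.764... → 40.

40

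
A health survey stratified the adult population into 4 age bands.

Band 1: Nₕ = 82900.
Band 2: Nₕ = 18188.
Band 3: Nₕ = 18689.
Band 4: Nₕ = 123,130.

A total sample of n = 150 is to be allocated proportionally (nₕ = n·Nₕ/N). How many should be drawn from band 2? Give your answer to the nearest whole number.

N = 82900 + 18188 + 18689 + 123130 = 242907.
n_2 = 150·18188/242907 = 11.231... → 11.

11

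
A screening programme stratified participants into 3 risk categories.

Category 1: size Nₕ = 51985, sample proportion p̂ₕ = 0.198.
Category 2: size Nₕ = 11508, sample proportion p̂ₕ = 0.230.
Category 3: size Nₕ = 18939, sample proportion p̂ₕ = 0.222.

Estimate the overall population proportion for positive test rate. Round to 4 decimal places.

0.2080

Wₕ = Nₕ/N with N = 82432: 0.6306, 0.1396, 0.2298.
p̂_st = 0.6306·0.198 + 0.1396·0.230 + 0.2298·0.222 ≈ 0.207981... → 0.2080.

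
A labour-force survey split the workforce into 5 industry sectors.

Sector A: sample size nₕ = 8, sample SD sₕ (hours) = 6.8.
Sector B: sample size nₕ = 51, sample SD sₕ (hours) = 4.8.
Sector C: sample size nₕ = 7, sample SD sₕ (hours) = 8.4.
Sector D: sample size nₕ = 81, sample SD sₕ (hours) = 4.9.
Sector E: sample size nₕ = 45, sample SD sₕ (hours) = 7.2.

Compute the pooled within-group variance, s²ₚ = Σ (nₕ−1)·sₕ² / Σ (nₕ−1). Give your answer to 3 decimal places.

A: (8−1)·6.8² = 7·46.24 = 323.68
B: (51−1)·4.8² = 50·23.04 = 1152
C: (7−1)·8.4² = 6·70.56 = 423.36
D: (81−1)·4.9² = 80·24.01 = 1920.8
E: (45−1)·7.2² = 44·51.84 = 2280.96
Numerator = 6100.8; denominator = Σ(nₕ−1) = 187.
s²ₚ = 6100.8/187 = 32.62460... → 32.625.

32.625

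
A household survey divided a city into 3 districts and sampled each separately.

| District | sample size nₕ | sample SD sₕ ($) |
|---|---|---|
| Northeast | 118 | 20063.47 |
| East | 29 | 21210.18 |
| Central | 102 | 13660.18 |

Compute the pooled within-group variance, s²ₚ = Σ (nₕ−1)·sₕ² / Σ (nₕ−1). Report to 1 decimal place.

319270617.1

Northeast: (118−1)·20063.47² = 117·402542828.4409 = 47097510927.5853
East: (29−1)·21210.18² = 28·449871735.6324 = 12596408597.7072
Central: (102−1)·13660.18² = 101·186600517.6324 = 18846652280.8724
Numerator = 78540571806.1649; denominator = Σ(nₕ−1) = 246.
s²ₚ = 78540571806.1649/246 = 319270617.098... → 319270617.1.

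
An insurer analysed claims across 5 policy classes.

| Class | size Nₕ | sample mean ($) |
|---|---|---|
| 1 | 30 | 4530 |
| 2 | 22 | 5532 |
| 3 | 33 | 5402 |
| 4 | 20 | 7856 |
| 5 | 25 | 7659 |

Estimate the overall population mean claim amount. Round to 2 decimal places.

6034.35

x̄_st = (Σ Nₕx̄ₕ) / (Σ Nₕ) = (30·4530 + 22·5532 + 33·5402 + 20·7856 + 25·7659) / 130
= 784465 / 130 = 6034.3462... → 6034.35.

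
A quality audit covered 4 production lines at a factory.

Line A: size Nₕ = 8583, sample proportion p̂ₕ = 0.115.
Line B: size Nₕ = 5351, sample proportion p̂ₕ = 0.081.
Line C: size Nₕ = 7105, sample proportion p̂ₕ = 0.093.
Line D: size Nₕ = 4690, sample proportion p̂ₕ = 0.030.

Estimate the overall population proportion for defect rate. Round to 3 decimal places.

0.086

Wₕ = Nₕ/N with N = 25729: 0.3336, 0.2080, 0.2761, 0.1823.
p̂_st = 0.3336·0.115 + 0.2080·0.081 + 0.2761·0.093 + 0.1823·0.030 ≈ 0.08636... → 0.086.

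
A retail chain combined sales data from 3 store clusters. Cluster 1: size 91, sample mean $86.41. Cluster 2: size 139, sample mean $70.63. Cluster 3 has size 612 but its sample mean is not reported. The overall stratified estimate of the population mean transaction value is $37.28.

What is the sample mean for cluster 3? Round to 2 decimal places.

22.40

N = 91 + 139 + 612 = 842.
Overall total = μ·N = 37.28·842 = 31389.76.
Subtract the known strata: 91·86.41 + 139·70.63 = 17680.88.
Remaining total for cluster 3: 31389.76 − 17680.88 = 13708.88.
Divide by its size: 13708.88 / 612 = 22.4001... → 22.40.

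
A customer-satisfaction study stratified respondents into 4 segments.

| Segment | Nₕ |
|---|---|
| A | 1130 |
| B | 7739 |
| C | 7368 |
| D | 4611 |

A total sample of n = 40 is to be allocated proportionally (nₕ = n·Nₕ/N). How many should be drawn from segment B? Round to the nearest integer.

15

N = 1130 + 7739 + 7368 + 4611 = 20848.
n_B = 40·7739/20848 = 14.848... → 15.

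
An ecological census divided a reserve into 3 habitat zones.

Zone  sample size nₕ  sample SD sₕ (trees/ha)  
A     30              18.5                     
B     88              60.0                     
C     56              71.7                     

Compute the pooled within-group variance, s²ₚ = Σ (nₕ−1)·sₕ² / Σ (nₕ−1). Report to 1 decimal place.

3543.1

Degrees of freedom: 29 + 87 + 55 = 171.
Σ(nₕ−1)sₕ² = 29·342.25 + 87·3600 + 55·5140.89 = 605874.2.
s²ₚ = 605874.2 / 171 = 3543.124... → 3543.1.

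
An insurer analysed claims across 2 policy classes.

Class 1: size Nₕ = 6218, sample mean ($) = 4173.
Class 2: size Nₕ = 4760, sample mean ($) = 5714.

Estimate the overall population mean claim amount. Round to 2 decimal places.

4841.17

N = 10978; weights Wₕ = Nₕ/N = (0.5664, 0.4336).
x̄_st = Σ Wₕ·x̄ₕ = 0.5664·4173 + 0.4336·5714 ≈ 4841.1691...
→ 4841.17.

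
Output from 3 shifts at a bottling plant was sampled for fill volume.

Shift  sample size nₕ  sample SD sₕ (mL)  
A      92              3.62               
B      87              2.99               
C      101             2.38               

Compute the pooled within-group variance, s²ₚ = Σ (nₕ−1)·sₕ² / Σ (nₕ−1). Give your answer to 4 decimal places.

A: (92−1)·3.62² = 91·13.1044 = 1192.5004
B: (87−1)·2.99² = 86·8.9401 = 768.8486
C: (101−1)·2.38² = 100·5.6644 = 566.44
Numerator = 2527.789; denominator = Σ(nₕ−1) = 277.
s²ₚ = 2527.789/277 = 9.125592... → 9.1256.

9.1256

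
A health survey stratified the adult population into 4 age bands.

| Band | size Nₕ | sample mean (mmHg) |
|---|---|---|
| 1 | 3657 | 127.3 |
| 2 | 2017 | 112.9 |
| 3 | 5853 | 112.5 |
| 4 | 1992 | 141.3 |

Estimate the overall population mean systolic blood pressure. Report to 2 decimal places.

N = 13519; weights Wₕ = Nₕ/N = (0.2705, 0.1492, 0.4329, 0.1473).
x̄_st = Σ Wₕ·x̄ₕ = 0.2705·127.3 + 0.1492·112.9 + 0.4329·112.5 + 0.1473·141.3 ≈ 120.8068...
→ 120.81.

120.81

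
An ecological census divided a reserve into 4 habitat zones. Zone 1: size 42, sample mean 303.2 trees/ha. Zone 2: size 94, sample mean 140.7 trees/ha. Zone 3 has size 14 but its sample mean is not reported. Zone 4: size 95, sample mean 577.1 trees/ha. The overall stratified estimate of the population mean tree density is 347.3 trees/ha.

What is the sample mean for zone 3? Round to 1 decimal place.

307.4

N = 42 + 94 + 14 + 95 = 245.
Overall total = μ·N = 347.3·245 = 85088.5.
Subtract the known strata: 42·303.2 + 94·140.7 + 95·577.1 = 80784.7.
Remaining total for zone 3: 85088.5 − 80784.7 = 4303.8.
Divide by its size: 4303.8 / 14 = 307.414... → 307.4.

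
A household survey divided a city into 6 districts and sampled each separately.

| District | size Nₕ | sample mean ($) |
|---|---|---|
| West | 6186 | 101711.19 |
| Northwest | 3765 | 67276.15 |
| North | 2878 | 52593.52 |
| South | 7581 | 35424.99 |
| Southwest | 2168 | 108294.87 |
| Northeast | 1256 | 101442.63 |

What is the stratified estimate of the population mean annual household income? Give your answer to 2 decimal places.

x̄_st = (Σ Nₕx̄ₕ) / (Σ Nₕ) = (6186·101711.19 + 3765·67276.15 + 2878·52593.52 + 7581·35424.99 + 2168·108294.87 + 1256·101442.63) / 23834
= 1664596347.28 / 23834 = 69841.2498... → 69841.25.

69841.25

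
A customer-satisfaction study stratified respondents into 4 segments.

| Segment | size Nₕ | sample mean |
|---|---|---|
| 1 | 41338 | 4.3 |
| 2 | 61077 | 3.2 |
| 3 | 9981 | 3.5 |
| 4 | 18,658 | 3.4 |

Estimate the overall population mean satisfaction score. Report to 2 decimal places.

3.60

x̄_st = (Σ Nₕx̄ₕ) / (Σ Nₕ) = (41338·4.3 + 61077·3.2 + 9981·3.5 + 18658·3.4) / 131054
= 471570.5 / 131054 = 3.5983... → 3.60.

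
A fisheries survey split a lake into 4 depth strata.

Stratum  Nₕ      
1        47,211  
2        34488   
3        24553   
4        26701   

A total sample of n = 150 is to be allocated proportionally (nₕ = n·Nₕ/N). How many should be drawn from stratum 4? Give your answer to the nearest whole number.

Share of stratum 4 = 26701/132953 = 0.20083.
Allocate 150 × 0.20083 = 30.125... → 30.

30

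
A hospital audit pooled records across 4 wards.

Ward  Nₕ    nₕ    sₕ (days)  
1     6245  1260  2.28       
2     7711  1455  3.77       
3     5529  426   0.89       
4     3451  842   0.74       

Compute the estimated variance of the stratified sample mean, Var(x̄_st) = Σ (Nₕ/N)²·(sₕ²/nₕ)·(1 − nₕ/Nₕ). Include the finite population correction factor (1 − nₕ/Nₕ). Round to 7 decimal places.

0.0012508

N = 22936. Term for each stratum: Wₕ²sₕ²/nₕ·(1−nₕ/Nₕ).
Var(x̄_st) = 0.0002441526 + 0.0008957603 + 0.0000997257 + 0.0000111310 = 0.0012507696 → 0.0012508.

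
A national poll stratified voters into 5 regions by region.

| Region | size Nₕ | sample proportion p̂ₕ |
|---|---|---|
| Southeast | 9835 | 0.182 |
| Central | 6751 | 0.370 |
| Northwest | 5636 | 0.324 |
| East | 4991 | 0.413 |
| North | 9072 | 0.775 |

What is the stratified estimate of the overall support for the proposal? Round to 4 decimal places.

N = 9835 + 6751 + 5636 + 4991 + 9072 = 36285.
Overall proportion = Σ (Nₕ/N)·p̂ₕ.
Σ Nₕp̂ₕ = 1789.97 + 2497.87 + 1826.064 + 2061.283 + 7030.8 = 15205.987.
15205.987 / 36285 = 0.419071... → 0.4191.

0.4191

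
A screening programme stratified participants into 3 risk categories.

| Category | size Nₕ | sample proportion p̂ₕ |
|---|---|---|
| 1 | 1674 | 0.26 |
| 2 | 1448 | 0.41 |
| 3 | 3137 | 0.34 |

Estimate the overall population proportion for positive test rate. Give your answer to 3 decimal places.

Wₕ = Nₕ/N with N = 6259: 0.2675, 0.2313, 0.5012.
p̂_st = 0.2675·0.26 + 0.2313·0.41 + 0.5012·0.34 ≈ 0.33480... → 0.335.

0.335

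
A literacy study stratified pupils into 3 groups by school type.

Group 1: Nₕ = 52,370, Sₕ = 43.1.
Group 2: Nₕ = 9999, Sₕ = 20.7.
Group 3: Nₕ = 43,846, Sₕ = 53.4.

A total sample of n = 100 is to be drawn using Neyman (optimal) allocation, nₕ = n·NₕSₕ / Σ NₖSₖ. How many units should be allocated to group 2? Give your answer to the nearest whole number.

4

Σ NₕSₕ = 52370·43.1 + 9999·20.7 + 43846·53.4 = 4805502.7.
Share for 2: 206979.3/4805502.7 = 0.04307.
n_2 = 100 × 0.04307 = 4.307... → 4.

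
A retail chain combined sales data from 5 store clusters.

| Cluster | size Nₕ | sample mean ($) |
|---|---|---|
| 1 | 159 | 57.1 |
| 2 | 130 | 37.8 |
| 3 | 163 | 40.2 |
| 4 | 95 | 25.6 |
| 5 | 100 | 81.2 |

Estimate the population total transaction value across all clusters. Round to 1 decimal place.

1: 159·57.1 = 9078.9
2: 130·37.8 = 4914
3: 163·40.2 = 6552.6
4: 95·25.6 = 2432
5: 100·81.2 = 8120
τ̂ = Σ Nₕx̄ₕ = 31097.5.

31097.5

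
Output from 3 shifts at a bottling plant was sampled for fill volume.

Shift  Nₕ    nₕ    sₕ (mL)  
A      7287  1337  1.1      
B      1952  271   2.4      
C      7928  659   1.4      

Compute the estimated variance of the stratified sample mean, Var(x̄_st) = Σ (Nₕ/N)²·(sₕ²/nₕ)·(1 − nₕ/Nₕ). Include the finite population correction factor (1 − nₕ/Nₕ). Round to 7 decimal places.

0.0009514

N = 17167; Wₕ = Nₕ/N.
shift A: (7287/17167)²·1.1²/1337·(1 − 1337/7287) = 0.0001331468
shift B: (1952/17167)²·2.4²/271·(1 − 271/1952) = 0.0002366529
shift C: (7928/17167)²·1.4²/659·(1 − 659/7928) = 0.0005815943
Sum = 0.0009513941 → 0.0009514.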